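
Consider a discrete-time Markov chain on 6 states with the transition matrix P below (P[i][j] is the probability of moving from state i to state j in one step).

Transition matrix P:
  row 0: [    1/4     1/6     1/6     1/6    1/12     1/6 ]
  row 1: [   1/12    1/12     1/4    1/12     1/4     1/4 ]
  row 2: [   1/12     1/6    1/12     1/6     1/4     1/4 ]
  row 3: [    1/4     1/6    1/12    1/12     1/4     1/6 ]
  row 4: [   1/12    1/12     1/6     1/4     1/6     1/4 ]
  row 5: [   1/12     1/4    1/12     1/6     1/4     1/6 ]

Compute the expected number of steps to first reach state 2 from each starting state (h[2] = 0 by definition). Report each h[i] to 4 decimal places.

First-step conditioning: h[2] = 0; for i ≠ 2, h[i] = 1 + Σ_k P[i][k]·h[k].
  h[0] = 1 + 1/4·h[0] + 1/6·h[1] + 1/6·h[3] + 1/12·h[4] + 1/6·h[5]
  h[1] = 1 + 1/12·h[0] + 1/12·h[1] + 1/12·h[3] + 1/4·h[4] + 1/4·h[5]
  h[3] = 1 + 1/4·h[0] + 1/6·h[1] + 1/12·h[3] + 1/4·h[4] + 1/6·h[5]
  h[4] = 1 + 1/12·h[0] + 1/12·h[1] + 1/4·h[3] + 1/6·h[4] + 1/4·h[5]
  h[5] = 1 + 1/12·h[0] + 1/4·h[1] + 1/6·h[3] + 1/4·h[4] + 1/6·h[5]
Solving the 5×5 linear system over states ≠ 2 gives exactly h = [9692/1457, 26936/4371, 0, 31408/4371, 29696/4371, 31424/4371] (h[2] = 0 is the target).

h = [6.6520, 6.1624, 0.0000, 7.1855, 6.7939, 7.1892]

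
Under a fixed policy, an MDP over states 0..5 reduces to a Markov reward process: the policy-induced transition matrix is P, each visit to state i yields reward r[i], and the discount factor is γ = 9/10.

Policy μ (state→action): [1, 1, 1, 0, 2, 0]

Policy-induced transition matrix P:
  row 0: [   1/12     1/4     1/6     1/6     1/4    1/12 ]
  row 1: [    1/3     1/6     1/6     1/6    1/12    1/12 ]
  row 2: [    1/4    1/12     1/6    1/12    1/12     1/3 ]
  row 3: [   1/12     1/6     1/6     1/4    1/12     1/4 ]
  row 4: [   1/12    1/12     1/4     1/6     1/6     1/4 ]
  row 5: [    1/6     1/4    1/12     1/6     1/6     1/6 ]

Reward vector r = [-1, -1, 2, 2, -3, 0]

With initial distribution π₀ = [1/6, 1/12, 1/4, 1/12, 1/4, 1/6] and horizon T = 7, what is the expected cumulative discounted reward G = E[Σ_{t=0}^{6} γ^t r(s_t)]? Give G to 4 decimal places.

t=0: π = [0.1667, 0.0833, 0.2500, 0.0833, 0.2500, 0.1667], E[r] = -0.3333, γ^t·E[r] = -0.333333, running G = -0.333333
t=1: π = [0.1597, 0.1528, 0.1736, 0.1528, 0.1458, 0.2153], E[r] = -0.0972, γ^t·E[r] = -0.087500, running G = -0.420833
t=2: π = [0.1684, 0.1713, 0.1609, 0.1649, 0.1400, 0.1944], E[r] = -0.1082, γ^t·E[r] = -0.087656, running G = -0.508490
t=3: π = [0.1692, 0.1718, 0.1621, 0.1670, 0.1393, 0.1906], E[r] = -0.1005, γ^t·E[r] = -0.073301, running G = -0.581790
t=4: π = [0.1692, 0.1715, 0.1624, 0.1671, 0.1390, 0.1908], E[r] = -0.0988, γ^t·E[r] = -0.064855, running G = -0.646646
t=5: π = [0.1692, 0.1715, 0.1624, 0.1671, 0.1390, 0.1908], E[r] = -0.0990, γ^t·E[r] = -0.058436, running G = -0.705082
t=6: π = [0.1692, 0.1716, 0.1623, 0.1671, 0.1390, 0.1908], E[r] = -0.0990, γ^t·E[r] = -0.052602, running G = -0.757684

G = -0.7577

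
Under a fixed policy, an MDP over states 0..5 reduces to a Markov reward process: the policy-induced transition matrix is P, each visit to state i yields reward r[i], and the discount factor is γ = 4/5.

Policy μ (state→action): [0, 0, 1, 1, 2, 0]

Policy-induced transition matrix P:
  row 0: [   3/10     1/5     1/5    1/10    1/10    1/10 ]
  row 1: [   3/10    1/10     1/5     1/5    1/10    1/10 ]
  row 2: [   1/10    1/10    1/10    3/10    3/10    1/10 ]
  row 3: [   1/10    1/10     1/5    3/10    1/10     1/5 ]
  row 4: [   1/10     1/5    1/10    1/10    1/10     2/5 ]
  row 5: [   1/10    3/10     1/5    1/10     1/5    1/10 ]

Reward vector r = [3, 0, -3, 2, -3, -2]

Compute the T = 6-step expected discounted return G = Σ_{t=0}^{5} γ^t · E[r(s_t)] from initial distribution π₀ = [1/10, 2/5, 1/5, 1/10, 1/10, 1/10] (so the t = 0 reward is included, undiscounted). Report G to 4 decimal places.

t=0: π = [0.1000, 0.4000, 0.2000, 0.1000, 0.1000, 0.1000], E[r] = -0.6000, γ^t·E[r] = -0.600000, running G = -0.600000
t=1: π = [0.2000, 0.1400, 0.1700, 0.2000, 0.1500, 0.1400], E[r] = -0.2400, γ^t·E[r] = -0.192000, running G = -0.792000
t=2: π = [0.1680, 0.1630, 0.1680, 0.1880, 0.1480, 0.1650], E[r] = -0.3980, γ^t·E[r] = -0.254720, running G = -1.046720
t=3: π = [0.1662, 0.1646, 0.1684, 0.1875, 0.1501, 0.1632], E[r] = -0.4083, γ^t·E[r] = -0.209050, running G = -1.255770
t=4: π = [0.1662, 0.1643, 0.1682, 0.1876, 0.1500, 0.1638], E[r] = -0.4083, γ^t·E[r] = -0.167219, running G = -1.422989
t=5: π = [0.1661, 0.1644, 0.1682, 0.1876, 0.1500, 0.1638], E[r] = -0.4087, γ^t·E[r] = -0.133916, running G = -1.556905

G = -1.5569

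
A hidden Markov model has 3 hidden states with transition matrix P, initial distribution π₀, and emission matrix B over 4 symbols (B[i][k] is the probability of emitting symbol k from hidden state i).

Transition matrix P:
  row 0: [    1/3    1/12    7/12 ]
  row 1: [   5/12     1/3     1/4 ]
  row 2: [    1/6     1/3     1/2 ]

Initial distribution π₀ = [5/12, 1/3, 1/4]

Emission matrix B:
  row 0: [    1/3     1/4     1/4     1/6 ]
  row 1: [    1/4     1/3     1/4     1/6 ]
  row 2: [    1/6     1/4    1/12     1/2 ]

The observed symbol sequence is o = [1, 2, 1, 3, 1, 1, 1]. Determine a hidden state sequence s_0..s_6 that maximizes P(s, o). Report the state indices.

t=0: δ = [1.042e-01, 1.111e-01, 6.250e-02]  (obs o_0=1)
t=1: δ = [1.157e-02, 9.259e-03, 5.064e-03]  ψ = [1, 1, 0]  (obs o_1=2)
t=2: δ = [9.645e-04, 1.029e-03, 1.688e-03]  ψ = [0, 1, 0]  (obs o_2=1)
t=3: δ = [7.144e-05, 9.377e-05, 4.220e-04]  ψ = [1, 2, 2]  (obs o_3=3)
t=4: δ = [1.758e-05, 4.689e-05, 5.275e-05]  ψ = [2, 2, 2]  (obs o_4=1)
t=5: δ = [4.884e-06, 5.861e-06, 6.593e-06]  ψ = [1, 2, 2]  (obs o_5=1)
t=6: δ = [6.105e-07, 7.326e-07, 8.242e-07]  ψ = [1, 2, 2]  (obs o_6=1)
backtrack: best end state = 2; path = [1, 0, 2, 2, 2, 2, 2]

path = [1, 0, 2, 2, 2, 2, 2]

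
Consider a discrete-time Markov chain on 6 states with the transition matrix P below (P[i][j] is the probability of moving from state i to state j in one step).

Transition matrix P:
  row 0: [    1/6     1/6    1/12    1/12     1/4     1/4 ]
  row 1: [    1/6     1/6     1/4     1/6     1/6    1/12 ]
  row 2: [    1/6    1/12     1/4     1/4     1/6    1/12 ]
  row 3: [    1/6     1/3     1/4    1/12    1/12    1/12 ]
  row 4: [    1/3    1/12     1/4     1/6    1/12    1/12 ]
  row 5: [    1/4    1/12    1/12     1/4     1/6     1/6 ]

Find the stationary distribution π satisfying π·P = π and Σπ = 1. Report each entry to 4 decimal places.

π = [0.2035, 0.1539, 0.1948, 0.1630, 0.1570, 0.1279]

Balance equations π_j = Σ_i π_i·P[i][j]:
  π_0 = 1/6·π_0 + 1/6·π_1 + 1/6·π_2 + 1/6·π_3 + 1/3·π_4 + 1/4·π_5
  π_1 = 1/6·π_0 + 1/6·π_1 + 1/12·π_2 + 1/3·π_3 + 1/12·π_4 + 1/12·π_5
  π_2 = 1/12·π_0 + 1/4·π_1 + 1/4·π_2 + 1/4·π_3 + 1/4·π_4 + 1/12·π_5
  π_3 = 1/12·π_0 + 1/6·π_1 + 1/4·π_2 + 1/12·π_3 + 1/6·π_4 + 1/4·π_5
  π_4 = 1/4·π_0 + 1/6·π_1 + 1/6·π_2 + 1/12·π_3 + 1/12·π_4 + 1/6·π_5
  normalize: π_0 + π_1 + π_2 + π_3 + π_4 + π_5 = 1
Solving the linear system gives exactly π = [26447/129970, 9999/64985, 12657/64985, 21187/129970, 2040/12997, 8312/64985].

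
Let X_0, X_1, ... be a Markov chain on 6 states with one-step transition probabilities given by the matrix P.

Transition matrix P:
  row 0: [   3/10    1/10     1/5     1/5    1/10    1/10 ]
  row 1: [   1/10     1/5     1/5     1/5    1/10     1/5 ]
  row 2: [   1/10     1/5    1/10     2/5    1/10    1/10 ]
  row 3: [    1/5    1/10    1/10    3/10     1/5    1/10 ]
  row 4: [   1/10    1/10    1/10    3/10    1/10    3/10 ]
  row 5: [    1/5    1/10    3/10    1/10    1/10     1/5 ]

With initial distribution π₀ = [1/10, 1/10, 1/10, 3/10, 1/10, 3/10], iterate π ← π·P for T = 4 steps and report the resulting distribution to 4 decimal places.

π = [0.1760, 0.1291, 0.1611, 0.2550, 0.1255, 0.1533]

t=0: π = [0.1000, 0.1000, 0.1000, 0.3000, 0.1000, 0.3000]
t=1: π = [0.1800, 0.1200, 0.1800, 0.2300, 0.1300, 0.1600]
t=2: π = [0.1750, 0.1300, 0.1620, 0.2560, 0.1230, 0.1540]
t=3: π = [0.1760, 0.1292, 0.1613, 0.2549, 0.1256, 0.1530]
t=4: π = [0.1760, 0.1291, 0.1611, 0.2550, 0.1255, 0.1533]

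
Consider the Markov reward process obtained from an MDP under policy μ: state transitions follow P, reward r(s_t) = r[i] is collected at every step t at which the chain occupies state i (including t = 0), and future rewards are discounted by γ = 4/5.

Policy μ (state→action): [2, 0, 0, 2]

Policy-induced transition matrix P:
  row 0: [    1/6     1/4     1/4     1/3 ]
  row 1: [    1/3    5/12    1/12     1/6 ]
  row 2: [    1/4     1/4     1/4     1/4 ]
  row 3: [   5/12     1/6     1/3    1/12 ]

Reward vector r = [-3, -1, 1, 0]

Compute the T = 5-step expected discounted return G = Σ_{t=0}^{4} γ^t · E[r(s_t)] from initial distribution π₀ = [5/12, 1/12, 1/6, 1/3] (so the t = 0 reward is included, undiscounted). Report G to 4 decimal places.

G = -3.2213

t=0: π = [0.4167, 0.0833, 0.1667, 0.3333], E[r] = -1.1667, γ^t·E[r] = -1.166667, running G = -1.166667
t=1: π = [0.2778, 0.2361, 0.2639, 0.2222], E[r] = -0.8056, γ^t·E[r] = -0.644444, running G = -1.811111
t=2: π = [0.2836, 0.2708, 0.2292, 0.2164], E[r] = -0.8924, γ^t·E[r] = -0.571111, running G = -2.382222
t=3: π = [0.2850, 0.2771, 0.2229, 0.2150], E[r] = -0.9092, γ^t·E[r] = -0.465531, running G = -2.847753
t=4: π = [0.2852, 0.2783, 0.2217, 0.2148], E[r] = -0.9121, γ^t·E[r] = -0.373577, running G = -3.221330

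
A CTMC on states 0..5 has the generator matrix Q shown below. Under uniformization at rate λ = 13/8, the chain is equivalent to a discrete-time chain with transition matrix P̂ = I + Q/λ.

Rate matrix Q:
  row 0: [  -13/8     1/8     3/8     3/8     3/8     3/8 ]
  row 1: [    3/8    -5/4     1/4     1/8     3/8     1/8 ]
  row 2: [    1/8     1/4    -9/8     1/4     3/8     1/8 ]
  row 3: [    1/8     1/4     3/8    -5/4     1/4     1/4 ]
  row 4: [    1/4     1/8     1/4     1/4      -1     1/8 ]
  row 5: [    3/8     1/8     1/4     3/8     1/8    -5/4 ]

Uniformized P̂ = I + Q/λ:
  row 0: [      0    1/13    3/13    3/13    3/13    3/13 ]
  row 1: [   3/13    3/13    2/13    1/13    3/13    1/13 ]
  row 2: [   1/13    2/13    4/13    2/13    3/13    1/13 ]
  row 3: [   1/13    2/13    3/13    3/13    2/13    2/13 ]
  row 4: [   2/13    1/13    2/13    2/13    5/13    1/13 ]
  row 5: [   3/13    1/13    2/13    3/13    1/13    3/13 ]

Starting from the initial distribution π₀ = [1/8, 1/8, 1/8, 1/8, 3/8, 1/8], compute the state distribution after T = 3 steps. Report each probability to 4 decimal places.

t=0: π = [0.1250, 0.1250, 0.1250, 0.1250, 0.3750, 0.1250]
t=1: π = [0.1346, 0.1154, 0.1923, 0.1731, 0.2596, 0.1250]
t=2: π = [0.1235, 0.1228, 0.2071, 0.1783, 0.2382, 0.1302]
t=3: π = [0.1247, 0.1255, 0.2089, 0.1776, 0.2337, 0.1297]

π = [0.1247, 0.1255, 0.2089, 0.1776, 0.2337, 0.1297]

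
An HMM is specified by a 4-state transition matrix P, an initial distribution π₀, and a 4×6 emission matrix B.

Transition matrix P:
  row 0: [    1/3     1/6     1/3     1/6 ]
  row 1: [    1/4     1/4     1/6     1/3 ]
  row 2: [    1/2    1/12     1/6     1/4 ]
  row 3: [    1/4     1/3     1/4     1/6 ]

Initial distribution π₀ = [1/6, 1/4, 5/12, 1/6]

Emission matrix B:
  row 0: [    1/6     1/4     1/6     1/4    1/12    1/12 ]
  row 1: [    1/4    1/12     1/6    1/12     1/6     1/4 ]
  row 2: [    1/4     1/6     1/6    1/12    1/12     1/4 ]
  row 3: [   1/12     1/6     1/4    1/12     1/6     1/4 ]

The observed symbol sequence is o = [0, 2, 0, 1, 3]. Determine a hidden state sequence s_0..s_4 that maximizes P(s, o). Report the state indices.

path = [2, 0, 2, 0, 0]

t=0: δ = [2.778e-02, 6.250e-02, 1.042e-01, 1.389e-02]  (obs o_0=0)
t=1: δ = [8.681e-03, 2.604e-03, 2.894e-03, 6.510e-03]  ψ = [2, 1, 2, 2]  (obs o_1=2)
t=2: δ = [4.823e-04, 5.425e-04, 7.234e-04, 1.206e-04]  ψ = [0, 3, 0, 0]  (obs o_2=0)
t=3: δ = [9.042e-05, 1.130e-05, 2.679e-05, 3.014e-05]  ψ = [2, 1, 0, 1]  (obs o_3=1)
t=4: δ = [7.535e-06, 1.256e-06, 2.512e-06, 1.256e-06]  ψ = [0, 0, 0, 0]  (obs o_4=3)
backtrack: best end state = 0; path = [2, 0, 2, 0, 0]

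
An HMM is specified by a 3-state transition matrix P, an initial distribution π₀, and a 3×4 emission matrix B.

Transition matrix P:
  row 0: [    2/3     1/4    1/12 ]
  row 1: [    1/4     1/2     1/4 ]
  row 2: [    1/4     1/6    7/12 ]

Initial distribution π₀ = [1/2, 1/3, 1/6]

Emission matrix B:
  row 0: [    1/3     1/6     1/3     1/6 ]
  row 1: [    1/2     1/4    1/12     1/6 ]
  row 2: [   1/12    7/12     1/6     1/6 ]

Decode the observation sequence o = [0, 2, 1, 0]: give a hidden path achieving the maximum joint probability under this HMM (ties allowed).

t=0: δ = [1.667e-01, 1.667e-01, 1.389e-02]  (obs o_0=0)
t=1: δ = [3.704e-02, 6.944e-03, 6.944e-03]  ψ = [0, 1, 1]  (obs o_1=2)
t=2: δ = [4.115e-03, 2.315e-03, 2.363e-03]  ψ = [0, 0, 2]  (obs o_2=1)
t=3: δ = [9.145e-04, 5.787e-04, 1.149e-04]  ψ = [0, 1, 2]  (obs o_3=0)
backtrack: best end state = 0; path = [0, 0, 0, 0]

path = [0, 0, 0, 0]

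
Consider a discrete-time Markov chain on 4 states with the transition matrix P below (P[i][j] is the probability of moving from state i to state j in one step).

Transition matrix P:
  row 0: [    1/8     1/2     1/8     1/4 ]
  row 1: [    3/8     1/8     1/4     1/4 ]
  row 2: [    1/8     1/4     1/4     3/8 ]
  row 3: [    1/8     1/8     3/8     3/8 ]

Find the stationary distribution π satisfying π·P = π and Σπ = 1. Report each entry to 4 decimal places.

π = [0.1816, 0.2266, 0.2678, 0.3240]

Balance equations π_j = Σ_i π_i·P[i][j]:
  π_0 = 1/8·π_0 + 3/8·π_1 + 1/8·π_2 + 1/8·π_3
  π_1 = 1/2·π_0 + 1/8·π_1 + 1/4·π_2 + 1/8·π_3
  π_2 = 1/8·π_0 + 1/4·π_1 + 1/4·π_2 + 3/8·π_3
  normalize: π_0 + π_1 + π_2 + π_3 = 1
Solving the linear system gives exactly π = [97/534, 121/534, 143/534, 173/534].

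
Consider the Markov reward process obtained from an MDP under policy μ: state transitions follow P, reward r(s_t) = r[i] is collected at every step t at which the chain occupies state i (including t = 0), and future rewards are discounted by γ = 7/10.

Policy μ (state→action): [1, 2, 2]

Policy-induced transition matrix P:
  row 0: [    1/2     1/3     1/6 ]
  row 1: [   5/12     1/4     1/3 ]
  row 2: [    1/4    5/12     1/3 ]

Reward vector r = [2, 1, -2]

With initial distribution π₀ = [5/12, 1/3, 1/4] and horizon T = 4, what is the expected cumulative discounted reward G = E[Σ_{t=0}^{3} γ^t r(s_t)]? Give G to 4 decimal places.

t=0: π = [0.4167, 0.3333, 0.2500], E[r] = 0.6667, γ^t·E[r] = 0.666667, running G = 0.666667
t=1: π = [0.4097, 0.3264, 0.2639], E[r] = 0.6181, γ^t·E[r] = 0.432639, running G = 1.099306
t=2: π = [0.4068, 0.3281, 0.2650], E[r] = 0.6117, γ^t·E[r] = 0.299728, running G = 1.399034
t=3: π = [0.4064, 0.3281, 0.2655], E[r] = 0.6098, γ^t·E[r] = 0.209164, running G = 1.608198

G = 1.6082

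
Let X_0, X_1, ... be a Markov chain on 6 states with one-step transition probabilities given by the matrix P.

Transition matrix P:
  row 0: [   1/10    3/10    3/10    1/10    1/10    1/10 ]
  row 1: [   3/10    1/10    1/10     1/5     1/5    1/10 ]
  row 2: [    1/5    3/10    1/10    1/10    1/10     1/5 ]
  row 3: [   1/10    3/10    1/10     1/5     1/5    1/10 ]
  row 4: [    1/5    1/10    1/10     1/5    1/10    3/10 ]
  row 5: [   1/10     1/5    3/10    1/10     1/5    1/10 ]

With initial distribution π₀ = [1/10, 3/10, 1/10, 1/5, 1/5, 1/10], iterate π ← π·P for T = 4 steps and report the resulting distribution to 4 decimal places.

π = [0.1739, 0.2126, 0.1644, 0.1515, 0.1511, 0.1465]

t=0: π = [0.1000, 0.3000, 0.1000, 0.2000, 0.2000, 0.1000]
t=1: π = [0.1900, 0.1900, 0.1400, 0.1700, 0.1600, 0.1500]
t=2: π = [0.1680, 0.2150, 0.1680, 0.1520, 0.1510, 0.1460]
t=3: π = [0.1749, 0.2122, 0.1628, 0.1518, 0.1513, 0.1470]
t=4: π = [0.1739, 0.2126, 0.1644, 0.1515, 0.1511, 0.1465]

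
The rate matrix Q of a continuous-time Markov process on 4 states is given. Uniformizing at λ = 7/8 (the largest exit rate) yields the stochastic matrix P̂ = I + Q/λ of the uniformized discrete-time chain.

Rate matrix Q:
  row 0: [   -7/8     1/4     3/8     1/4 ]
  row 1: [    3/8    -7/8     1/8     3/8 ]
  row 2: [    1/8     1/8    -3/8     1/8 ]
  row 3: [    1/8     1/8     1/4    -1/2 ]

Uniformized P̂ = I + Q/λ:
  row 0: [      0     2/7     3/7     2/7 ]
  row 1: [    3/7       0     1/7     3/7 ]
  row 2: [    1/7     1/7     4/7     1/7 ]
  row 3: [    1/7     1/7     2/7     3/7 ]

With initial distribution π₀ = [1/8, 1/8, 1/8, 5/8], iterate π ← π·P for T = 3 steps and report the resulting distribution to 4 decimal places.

t=0: π = [0.1250, 0.1250, 0.1250, 0.6250]
t=1: π = [0.1607, 0.1429, 0.3214, 0.3750]
t=2: π = [0.1607, 0.1454, 0.3801, 0.3138]
t=3: π = [0.1614, 0.1450, 0.3965, 0.2970]

π = [0.1614, 0.1450, 0.3965, 0.2970]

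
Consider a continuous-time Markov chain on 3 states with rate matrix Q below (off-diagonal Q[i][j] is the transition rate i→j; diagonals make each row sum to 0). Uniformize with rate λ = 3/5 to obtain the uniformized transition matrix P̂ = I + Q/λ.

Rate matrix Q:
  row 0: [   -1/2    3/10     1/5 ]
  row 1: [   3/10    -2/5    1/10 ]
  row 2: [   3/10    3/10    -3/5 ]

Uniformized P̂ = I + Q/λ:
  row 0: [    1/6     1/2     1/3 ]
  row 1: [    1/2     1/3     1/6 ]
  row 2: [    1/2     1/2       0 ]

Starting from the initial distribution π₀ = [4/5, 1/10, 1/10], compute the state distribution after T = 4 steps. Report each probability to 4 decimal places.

π = [0.3802, 0.4283, 0.1914]

t=0: π = [0.8000, 0.1000, 0.1000]
t=1: π = [0.2333, 0.4833, 0.2833]
t=2: π = [0.4222, 0.4194, 0.1583]
t=3: π = [0.3593, 0.4301, 0.2106]
t=4: π = [0.3802, 0.4283, 0.1914]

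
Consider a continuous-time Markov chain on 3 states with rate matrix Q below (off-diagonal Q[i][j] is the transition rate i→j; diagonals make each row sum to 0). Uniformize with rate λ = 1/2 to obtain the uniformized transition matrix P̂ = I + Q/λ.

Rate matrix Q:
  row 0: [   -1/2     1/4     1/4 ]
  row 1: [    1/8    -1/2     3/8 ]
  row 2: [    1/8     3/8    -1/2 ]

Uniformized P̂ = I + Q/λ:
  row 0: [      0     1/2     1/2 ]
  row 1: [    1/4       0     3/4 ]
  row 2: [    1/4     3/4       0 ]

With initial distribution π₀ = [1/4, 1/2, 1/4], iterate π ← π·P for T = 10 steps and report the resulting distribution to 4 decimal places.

π = [0.2000, 0.4070, 0.3930]

t=0: π = [0.2500, 0.5000, 0.2500]
t=1: π = [0.1875, 0.3125, 0.5000]
t=2: π = [0.2031, 0.4688, 0.3281]
t=3: π = [0.1992, 0.3477, 0.4531]
t=4: π = [0.2002, 0.4395, 0.3604]
t=5: π = [0.2000, 0.3704, 0.4297]
t=6: π = [0.2000, 0.4222, 0.3777]
t=7: π = [0.2000, 0.3833, 0.4167]
t=8: π = [0.2000, 0.4125, 0.3875]
t=9: π = [0.2000, 0.3906, 0.4094]
t=10: π = [0.2000, 0.4070, 0.3930]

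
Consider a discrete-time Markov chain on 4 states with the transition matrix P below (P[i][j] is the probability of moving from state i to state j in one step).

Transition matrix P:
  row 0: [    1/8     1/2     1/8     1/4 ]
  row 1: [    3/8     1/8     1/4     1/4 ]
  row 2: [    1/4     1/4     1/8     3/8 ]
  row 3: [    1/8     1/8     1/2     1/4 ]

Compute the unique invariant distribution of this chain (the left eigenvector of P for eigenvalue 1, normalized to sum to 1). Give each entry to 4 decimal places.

π = [0.2174, 0.2391, 0.2609, 0.2826]

Balance equations π_j = Σ_i π_i·P[i][j]:
  π_0 = 1/8·π_0 + 3/8·π_1 + 1/4·π_2 + 1/8·π_3
  π_1 = 1/2·π_0 + 1/8·π_1 + 1/4·π_2 + 1/8·π_3
  π_2 = 1/8·π_0 + 1/4·π_1 + 1/8·π_2 + 1/2·π_3
  normalize: π_0 + π_1 + π_2 + π_3 = 1
Solving the linear system gives exactly π = [5/23, 11/46, 6/23, 13/46].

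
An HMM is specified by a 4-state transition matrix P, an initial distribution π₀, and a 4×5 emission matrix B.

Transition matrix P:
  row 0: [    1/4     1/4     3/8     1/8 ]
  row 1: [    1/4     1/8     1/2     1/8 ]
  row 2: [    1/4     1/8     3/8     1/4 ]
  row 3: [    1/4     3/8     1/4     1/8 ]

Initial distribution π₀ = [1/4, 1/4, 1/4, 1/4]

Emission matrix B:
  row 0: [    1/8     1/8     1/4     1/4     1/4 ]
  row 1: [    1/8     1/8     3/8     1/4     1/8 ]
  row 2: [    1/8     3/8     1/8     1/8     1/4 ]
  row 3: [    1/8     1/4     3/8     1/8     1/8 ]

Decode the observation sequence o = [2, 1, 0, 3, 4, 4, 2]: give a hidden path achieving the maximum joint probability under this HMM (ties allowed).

t=0: δ = [6.250e-02, 9.375e-02, 3.125e-02, 9.375e-02]  (obs o_0=2)
t=1: δ = [2.930e-03, 4.395e-03, 1.758e-02, 2.930e-03]  ψ = [1, 3, 1, 1]  (obs o_1=1)
t=2: δ = [5.493e-04, 2.747e-04, 8.240e-04, 5.493e-04]  ψ = [2, 2, 2, 2]  (obs o_2=0)
t=3: δ = [5.150e-05, 5.150e-05, 3.862e-05, 2.575e-05]  ψ = [2, 3, 2, 2]  (obs o_3=3)
t=4: δ = [3.219e-06, 1.609e-06, 6.437e-06, 1.207e-06]  ψ = [0, 0, 1, 2]  (obs o_4=4)
t=5: δ = [4.023e-07, 1.006e-07, 6.035e-07, 2.012e-07]  ψ = [2, 0, 2, 2]  (obs o_5=4)
t=6: δ = [3.772e-08, 3.772e-08, 2.829e-08, 5.658e-08]  ψ = [2, 0, 2, 2]  (obs o_6=2)
backtrack: best end state = 3; path = [1, 2, 3, 1, 2, 2, 3]

path = [1, 2, 3, 1, 2, 2, 3]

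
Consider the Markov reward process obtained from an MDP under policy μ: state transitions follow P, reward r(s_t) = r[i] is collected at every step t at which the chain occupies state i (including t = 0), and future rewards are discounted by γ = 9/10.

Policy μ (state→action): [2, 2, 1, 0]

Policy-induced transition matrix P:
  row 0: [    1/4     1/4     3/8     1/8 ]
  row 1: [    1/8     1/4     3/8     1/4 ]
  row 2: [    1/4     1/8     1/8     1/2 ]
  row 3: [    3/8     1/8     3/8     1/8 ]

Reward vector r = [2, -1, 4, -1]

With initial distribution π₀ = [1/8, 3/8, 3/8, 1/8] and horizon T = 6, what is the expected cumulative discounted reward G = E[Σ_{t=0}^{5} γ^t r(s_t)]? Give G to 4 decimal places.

G = 5.8006

t=0: π = [0.1250, 0.3750, 0.3750, 0.1250], E[r] = 1.2500, γ^t·E[r] = 1.250000, running G = 1.250000
t=1: π = [0.2188, 0.1875, 0.2813, 0.3125], E[r] = 1.0625, γ^t·E[r] = 0.956250, running G = 2.206250
t=2: π = [0.2656, 0.1758, 0.3047, 0.2539], E[r] = 1.3203, γ^t·E[r] = 1.069453, running G = 3.275703
t=3: π = [0.2598, 0.1802, 0.2988, 0.2612], E[r] = 1.2734, γ^t·E[r] = 0.928336, running G = 4.204039
t=4: π = [0.2601, 0.1800, 0.3003, 0.2596], E[r] = 1.2819, γ^t·E[r] = 0.841029, running G = 5.045068
t=5: π = [0.2599, 0.1800, 0.2999, 0.2601], E[r] = 1.2795, γ^t·E[r] = 0.755520, running G = 5.800588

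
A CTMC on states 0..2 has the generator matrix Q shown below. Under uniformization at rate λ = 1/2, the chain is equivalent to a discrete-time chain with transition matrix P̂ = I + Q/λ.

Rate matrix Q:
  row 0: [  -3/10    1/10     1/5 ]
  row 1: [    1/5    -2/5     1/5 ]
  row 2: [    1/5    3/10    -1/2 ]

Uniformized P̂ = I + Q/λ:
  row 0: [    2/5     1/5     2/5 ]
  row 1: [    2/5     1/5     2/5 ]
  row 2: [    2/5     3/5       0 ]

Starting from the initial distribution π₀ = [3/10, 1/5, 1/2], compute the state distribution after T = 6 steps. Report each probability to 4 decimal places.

π = [0.4000, 0.3134, 0.2866]

t=0: π = [0.3000, 0.2000, 0.5000]
t=1: π = [0.4000, 0.4000, 0.2000]
t=2: π = [0.4000, 0.2800, 0.3200]
t=3: π = [0.4000, 0.3280, 0.2720]
t=4: π = [0.4000, 0.3088, 0.2912]
t=5: π = [0.4000, 0.3165, 0.2835]
t=6: π = [0.4000, 0.3134, 0.2866]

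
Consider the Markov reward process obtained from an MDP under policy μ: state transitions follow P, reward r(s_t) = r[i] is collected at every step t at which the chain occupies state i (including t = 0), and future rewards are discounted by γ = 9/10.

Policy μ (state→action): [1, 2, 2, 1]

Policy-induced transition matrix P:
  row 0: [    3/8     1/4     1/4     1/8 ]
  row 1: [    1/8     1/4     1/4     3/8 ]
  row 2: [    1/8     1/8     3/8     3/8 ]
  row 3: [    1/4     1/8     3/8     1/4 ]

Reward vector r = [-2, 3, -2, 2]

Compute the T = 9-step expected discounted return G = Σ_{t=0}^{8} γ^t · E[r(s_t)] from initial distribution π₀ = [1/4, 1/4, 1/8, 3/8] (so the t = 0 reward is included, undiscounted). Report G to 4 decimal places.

G = 0.8049

t=0: π = [0.2500, 0.2500, 0.1250, 0.3750], E[r] = 0.7500, γ^t·E[r] = 0.750000, running G = 0.750000
t=1: π = [0.2344, 0.1875, 0.3125, 0.2656], E[r] = 0.0000, γ^t·E[r] = 0.000000, running G = 0.750000
t=2: π = [0.2168, 0.1777, 0.3223, 0.2832], E[r] = 0.0215, γ^t·E[r] = 0.017402, running G = 0.767402
t=3: π = [0.2146, 0.1743, 0.3257, 0.2854], E[r] = 0.0132, γ^t·E[r] = 0.009611, running G = 0.777013
t=4: π = [0.2143, 0.1736, 0.3264, 0.2857], E[r] = 0.0108, γ^t·E[r] = 0.007068, running G = 0.784081
t=5: π = [0.2143, 0.1735, 0.3265, 0.2857], E[r] = 0.0103, γ^t·E[r] = 0.006082, running G = 0.790163
t=6: π = [0.2143, 0.1735, 0.3265, 0.2857], E[r] = 0.0102, γ^t·E[r] = 0.005431, running G = 0.795594
t=7: π = [0.2143, 0.1735, 0.3265, 0.2857], E[r] = 0.0102, γ^t·E[r] = 0.004882, running G = 0.800476
t=8: π = [0.2143, 0.1735, 0.3265, 0.2857], E[r] = 0.0102, γ^t·E[r] = 0.004393, running G = 0.804868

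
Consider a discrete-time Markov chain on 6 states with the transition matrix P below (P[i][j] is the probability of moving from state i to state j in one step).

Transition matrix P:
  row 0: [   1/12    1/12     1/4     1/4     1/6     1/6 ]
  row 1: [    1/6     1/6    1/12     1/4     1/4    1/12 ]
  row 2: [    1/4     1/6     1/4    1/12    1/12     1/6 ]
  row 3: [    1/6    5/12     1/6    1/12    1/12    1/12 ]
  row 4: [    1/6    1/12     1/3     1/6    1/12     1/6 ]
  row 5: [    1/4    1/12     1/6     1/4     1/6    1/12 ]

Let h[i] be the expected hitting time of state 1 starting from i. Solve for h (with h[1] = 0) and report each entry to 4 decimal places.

h = [6.2420, 0.0000, 6.0080, 4.4655, 6.3606, 6.2600]

First-step conditioning: h[1] = 0; for i ≠ 1, h[i] = 1 + Σ_k P[i][k]·h[k].
  h[0] = 1 + 1/12·h[0] + 1/4·h[2] + 1/4·h[3] + 1/6·h[4] + 1/6·h[5]
  h[2] = 1 + 1/4·h[0] + 1/4·h[2] + 1/12·h[3] + 1/12·h[4] + 1/6·h[5]
  h[3] = 1 + 1/6·h[0] + 1/6·h[2] + 1/12·h[3] + 1/12·h[4] + 1/12·h[5]
  h[4] = 1 + 1/6·h[0] + 1/3·h[2] + 1/6·h[3] + 1/12·h[4] + 1/6·h[5]
  h[5] = 1 + 1/4·h[0] + 1/6·h[2] + 1/4·h[3] + 1/6·h[4] + 1/12·h[5]
Solving the 5×5 linear system over states ≠ 1 gives exactly h = [56184/9001, 0, 54078/9001, 40194/9001, 57252/9001, 56346/9001] (h[1] = 0 is the target).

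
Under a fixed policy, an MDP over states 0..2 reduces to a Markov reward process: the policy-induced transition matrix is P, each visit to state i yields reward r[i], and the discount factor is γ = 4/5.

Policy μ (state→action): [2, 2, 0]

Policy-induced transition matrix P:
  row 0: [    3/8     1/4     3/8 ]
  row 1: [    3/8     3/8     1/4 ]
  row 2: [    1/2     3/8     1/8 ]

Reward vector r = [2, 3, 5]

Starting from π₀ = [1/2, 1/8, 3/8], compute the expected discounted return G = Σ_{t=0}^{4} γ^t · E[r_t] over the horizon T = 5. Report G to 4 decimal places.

t=0: π = [0.5000, 0.1250, 0.3750], E[r] = 3.2500, γ^t·E[r] = 3.250000, running G = 3.250000
t=1: π = [0.4219, 0.3125, 0.2656], E[r] = 3.1094, γ^t·E[r] = 2.487500, running G = 5.737500
t=2: π = [0.4082, 0.3223, 0.2695], E[r] = 3.1309, γ^t·E[r] = 2.003750, running G = 7.741250
t=3: π = [0.4087, 0.3240, 0.2673], E[r] = 3.1260, γ^t·E[r] = 1.600500, running G = 9.341750
t=4: π = [0.4084, 0.3239, 0.2677], E[r] = 3.1269, γ^t·E[r] = 1.280788, running G = 10.622538

G = 10.6225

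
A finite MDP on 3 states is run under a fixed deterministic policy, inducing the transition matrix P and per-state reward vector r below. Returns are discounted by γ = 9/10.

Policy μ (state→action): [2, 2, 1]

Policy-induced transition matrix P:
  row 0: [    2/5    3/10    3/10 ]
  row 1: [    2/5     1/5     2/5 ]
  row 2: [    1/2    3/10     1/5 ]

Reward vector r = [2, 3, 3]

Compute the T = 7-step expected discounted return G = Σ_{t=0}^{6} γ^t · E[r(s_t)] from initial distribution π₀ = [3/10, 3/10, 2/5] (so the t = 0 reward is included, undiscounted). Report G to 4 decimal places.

t=0: π = [0.3000, 0.3000, 0.4000], E[r] = 2.7000, γ^t·E[r] = 2.700000, running G = 2.700000
t=1: π = [0.4400, 0.2700, 0.2900], E[r] = 2.5600, γ^t·E[r] = 2.304000, running G = 5.004000
t=2: π = [0.4290, 0.2730, 0.2980], E[r] = 2.5710, γ^t·E[r] = 2.082510, running G = 7.086510
t=3: π = [0.4298, 0.2727, 0.2975], E[r] = 2.5702, γ^t·E[r] = 1.873676, running G = 8.960186
t=4: π = [0.4298, 0.2727, 0.2975], E[r] = 2.5703, γ^t·E[r] = 1.686341, running G = 10.646527
t=5: π = [0.4298, 0.2727, 0.2975], E[r] = 2.5702, γ^t·E[r] = 1.517706, running G = 12.164233
t=6: π = [0.4298, 0.2727, 0.2975], E[r] = 2.5702, γ^t·E[r] = 1.365935, running G = 13.530168

G = 13.5302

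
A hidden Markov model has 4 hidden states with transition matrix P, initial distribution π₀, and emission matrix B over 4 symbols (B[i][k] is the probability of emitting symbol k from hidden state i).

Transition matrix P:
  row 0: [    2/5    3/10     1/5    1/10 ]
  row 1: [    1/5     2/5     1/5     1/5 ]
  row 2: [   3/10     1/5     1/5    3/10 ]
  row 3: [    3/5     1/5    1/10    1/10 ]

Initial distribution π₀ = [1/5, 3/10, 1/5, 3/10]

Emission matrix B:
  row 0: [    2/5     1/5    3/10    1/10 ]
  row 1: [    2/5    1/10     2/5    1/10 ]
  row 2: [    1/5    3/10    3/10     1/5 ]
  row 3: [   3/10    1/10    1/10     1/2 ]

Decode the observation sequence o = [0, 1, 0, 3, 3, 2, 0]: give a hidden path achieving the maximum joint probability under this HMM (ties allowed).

path = [3, 0, 0, 2, 3, 0, 0]

t=0: δ = [8.000e-02, 1.200e-01, 4.000e-02, 9.000e-02]  (obs o_0=0)
t=1: δ = [1.080e-02, 4.800e-03, 7.200e-03, 2.400e-03]  ψ = [3, 1, 1, 1]  (obs o_1=1)
t=2: δ = [1.728e-03, 1.296e-03, 4.320e-04, 6.480e-04]  ψ = [0, 0, 0, 2]  (obs o_2=0)
t=3: δ = [6.912e-05, 5.184e-05, 6.912e-05, 1.296e-04]  ψ = [0, 0, 0, 1]  (obs o_3=3)
t=4: δ = [7.776e-06, 2.592e-06, 2.765e-06, 1.037e-05]  ψ = [3, 3, 0, 2]  (obs o_4=3)
t=5: δ = [1.866e-06, 9.331e-07, 4.666e-07, 1.037e-07]  ψ = [3, 0, 0, 3]  (obs o_5=2)
t=6: δ = [2.986e-07, 2.239e-07, 7.465e-08, 5.599e-08]  ψ = [0, 0, 0, 0]  (obs o_6=0)
backtrack: best end state = 0; path = [3, 0, 0, 2, 3, 0, 0]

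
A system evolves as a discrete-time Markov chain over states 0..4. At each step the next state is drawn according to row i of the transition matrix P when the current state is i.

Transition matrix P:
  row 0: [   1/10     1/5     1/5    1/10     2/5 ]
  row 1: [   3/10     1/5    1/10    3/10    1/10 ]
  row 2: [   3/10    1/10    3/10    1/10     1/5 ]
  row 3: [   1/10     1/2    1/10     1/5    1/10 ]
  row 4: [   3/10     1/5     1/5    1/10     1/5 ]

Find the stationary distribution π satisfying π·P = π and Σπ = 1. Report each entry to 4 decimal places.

Balance equations π_j = Σ_i π_i·P[i][j]:
  π_0 = 1/10·π_0 + 3/10·π_1 + 3/10·π_2 + 1/10·π_3 + 3/10·π_4
  π_1 = 1/5·π_0 + 1/5·π_1 + 1/10·π_2 + 1/2·π_3 + 1/5·π_4
  π_2 = 1/5·π_0 + 1/10·π_1 + 3/10·π_2 + 1/10·π_3 + 1/5·π_4
  π_3 = 1/10·π_0 + 3/10·π_1 + 1/10·π_2 + 1/5·π_3 + 1/10·π_4
  normalize: π_0 + π_1 + π_2 + π_3 + π_4 = 1
Solving the linear system gives exactly π = [1993/8940, 172/745, 133/745, 121/745, 367/1788].

π = [0.2229, 0.2309, 0.1785, 0.1624, 0.2053]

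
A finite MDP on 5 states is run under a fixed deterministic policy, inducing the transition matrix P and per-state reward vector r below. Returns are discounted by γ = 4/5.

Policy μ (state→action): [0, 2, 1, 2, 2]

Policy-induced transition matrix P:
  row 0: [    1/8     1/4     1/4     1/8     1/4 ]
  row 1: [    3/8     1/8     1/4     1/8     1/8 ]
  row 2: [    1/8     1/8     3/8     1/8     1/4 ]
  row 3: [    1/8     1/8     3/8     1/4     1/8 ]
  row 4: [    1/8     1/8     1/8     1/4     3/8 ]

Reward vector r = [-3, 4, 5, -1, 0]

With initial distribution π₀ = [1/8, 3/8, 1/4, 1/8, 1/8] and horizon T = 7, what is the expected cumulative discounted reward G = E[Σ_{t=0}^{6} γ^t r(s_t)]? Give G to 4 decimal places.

t=0: π = [0.1250, 0.3750, 0.2500, 0.1250, 0.1250], E[r] = 2.2500, γ^t·E[r] = 2.250000, running G = 2.250000
t=1: π = [0.2188, 0.1406, 0.2813, 0.1563, 0.2031], E[r] = 1.1563, γ^t·E[r] = 0.925000, running G = 3.175000
t=2: π = [0.1602, 0.1523, 0.2793, 0.1699, 0.2383], E[r] = 1.3555, γ^t·E[r] = 0.867500, running G = 4.042500
t=3: π = [0.1631, 0.1450, 0.2764, 0.1760, 0.2395], E[r] = 1.2966, γ^t·E[r] = 0.663875, running G = 4.706375
t=4: π = [0.1613, 0.1454, 0.2766, 0.1769, 0.2398], E[r] = 1.3039, γ^t·E[r] = 0.534075, running G = 5.240450
t=5: π = [0.1613, 0.1452, 0.2767, 0.1771, 0.2397], E[r] = 1.3031, γ^t·E[r] = 0.426995, running G = 5.667445
t=6: π = [0.1613, 0.1452, 0.2768, 0.1771, 0.2397], E[r] = 1.3035, γ^t·E[r] = 0.341715, running G = 6.009160

G = 6.0092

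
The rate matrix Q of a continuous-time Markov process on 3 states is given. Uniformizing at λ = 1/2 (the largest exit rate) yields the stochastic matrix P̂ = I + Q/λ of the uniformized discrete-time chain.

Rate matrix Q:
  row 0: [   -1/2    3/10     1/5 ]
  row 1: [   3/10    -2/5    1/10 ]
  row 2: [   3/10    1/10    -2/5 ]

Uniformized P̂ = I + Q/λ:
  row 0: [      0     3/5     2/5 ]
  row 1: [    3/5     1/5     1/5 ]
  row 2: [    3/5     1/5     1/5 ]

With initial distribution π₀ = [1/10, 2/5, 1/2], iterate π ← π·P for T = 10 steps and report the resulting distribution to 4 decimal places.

t=0: π = [0.1000, 0.4000, 0.5000]
t=1: π = [0.5400, 0.2400, 0.2200]
t=2: π = [0.2760, 0.4160, 0.3080]
t=3: π = [0.4344, 0.3104, 0.2552]
t=4: π = [0.3394, 0.3738, 0.2869]
t=5: π = [0.3964, 0.3357, 0.2679]
t=6: π = [0.3622, 0.3586, 0.2793]
t=7: π = [0.3827, 0.3449, 0.2724]
t=8: π = [0.3704, 0.3531, 0.2765]
t=9: π = [0.3778, 0.3482, 0.2741]
t=10: π = [0.3733, 0.3511, 0.2756]

π = [0.3733, 0.3511, 0.2756]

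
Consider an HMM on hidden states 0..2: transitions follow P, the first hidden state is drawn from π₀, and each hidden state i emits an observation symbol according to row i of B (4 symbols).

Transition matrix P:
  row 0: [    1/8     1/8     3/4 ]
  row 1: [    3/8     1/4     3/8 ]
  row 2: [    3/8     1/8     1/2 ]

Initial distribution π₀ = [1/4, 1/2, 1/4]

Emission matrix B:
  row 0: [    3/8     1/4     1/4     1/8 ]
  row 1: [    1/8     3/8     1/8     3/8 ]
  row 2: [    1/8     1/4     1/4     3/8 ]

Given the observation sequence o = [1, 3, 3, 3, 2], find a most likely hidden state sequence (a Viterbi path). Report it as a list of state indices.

path = [1, 2, 2, 2, 2]

t=0: δ = [6.250e-02, 1.875e-01, 6.250e-02]  (obs o_0=1)
t=1: δ = [8.789e-03, 1.758e-02, 2.637e-02]  ψ = [1, 1, 1]  (obs o_1=3)
t=2: δ = [1.236e-03, 1.648e-03, 4.944e-03]  ψ = [2, 1, 2]  (obs o_2=3)
t=3: δ = [2.317e-04, 2.317e-04, 9.270e-04]  ψ = [2, 2, 2]  (obs o_3=3)
t=4: δ = [8.690e-05, 1.448e-05, 1.159e-04]  ψ = [2, 2, 2]  (obs o_4=2)
backtrack: best end state = 2; path = [1, 2, 2, 2, 2]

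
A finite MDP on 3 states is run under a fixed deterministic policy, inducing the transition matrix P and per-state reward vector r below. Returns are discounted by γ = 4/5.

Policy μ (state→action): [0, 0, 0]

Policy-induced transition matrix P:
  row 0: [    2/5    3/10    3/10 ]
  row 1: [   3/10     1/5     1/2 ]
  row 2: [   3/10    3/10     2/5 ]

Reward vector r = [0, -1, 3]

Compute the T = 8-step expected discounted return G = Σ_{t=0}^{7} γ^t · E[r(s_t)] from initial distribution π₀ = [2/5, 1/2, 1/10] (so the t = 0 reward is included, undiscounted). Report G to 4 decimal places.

t=0: π = [0.4000, 0.5000, 0.1000], E[r] = -0.2000, γ^t·E[r] = -0.200000, running G = -0.200000
t=1: π = [0.3400, 0.2500, 0.4100], E[r] = 0.9800, γ^t·E[r] = 0.784000, running G = 0.584000
t=2: π = [0.3340, 0.2750, 0.3910], E[r] = 0.8980, γ^t·E[r] = 0.574720, running G = 1.158720
t=3: π = [0.3334, 0.2725, 0.3941], E[r] = 0.9098, γ^t·E[r] = 0.465818, running G = 1.624538
t=4: π = [0.3333, 0.2728, 0.3939], E[r] = 0.9090, γ^t·E[r] = 0.372318, running G = 1.996856
t=5: π = [0.3333, 0.2727, 0.3939], E[r] = 0.9091, γ^t·E[r] = 0.297893, running G = 2.294749
t=6: π = [0.3333, 0.2727, 0.3939], E[r] = 0.9091, γ^t·E[r] = 0.238312, running G = 2.533061
t=7: π = [0.3333, 0.2727, 0.3939], E[r] = 0.9091, γ^t·E[r] = 0.190650, running G = 2.723712

G = 2.7237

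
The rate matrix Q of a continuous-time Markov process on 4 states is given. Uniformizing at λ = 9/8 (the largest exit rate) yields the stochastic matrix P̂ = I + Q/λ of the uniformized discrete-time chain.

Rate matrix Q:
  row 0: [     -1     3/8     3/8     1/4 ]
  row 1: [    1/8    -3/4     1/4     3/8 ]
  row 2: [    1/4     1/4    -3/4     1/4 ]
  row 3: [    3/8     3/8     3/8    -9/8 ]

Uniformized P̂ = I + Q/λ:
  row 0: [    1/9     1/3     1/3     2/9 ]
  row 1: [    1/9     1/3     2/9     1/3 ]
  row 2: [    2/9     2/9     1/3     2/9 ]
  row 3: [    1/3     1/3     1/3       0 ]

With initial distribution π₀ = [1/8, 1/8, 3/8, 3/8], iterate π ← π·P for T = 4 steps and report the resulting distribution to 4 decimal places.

t=0: π = [0.1250, 0.1250, 0.3750, 0.3750]
t=1: π = [0.2361, 0.2917, 0.3194, 0.1528]
t=2: π = [0.1806, 0.2978, 0.3009, 0.2207]
t=3: π = [0.1936, 0.2999, 0.3002, 0.2063]
t=4: π = [0.1903, 0.3000, 0.3000, 0.2097]

π = [0.1903, 0.3000, 0.3000, 0.2097]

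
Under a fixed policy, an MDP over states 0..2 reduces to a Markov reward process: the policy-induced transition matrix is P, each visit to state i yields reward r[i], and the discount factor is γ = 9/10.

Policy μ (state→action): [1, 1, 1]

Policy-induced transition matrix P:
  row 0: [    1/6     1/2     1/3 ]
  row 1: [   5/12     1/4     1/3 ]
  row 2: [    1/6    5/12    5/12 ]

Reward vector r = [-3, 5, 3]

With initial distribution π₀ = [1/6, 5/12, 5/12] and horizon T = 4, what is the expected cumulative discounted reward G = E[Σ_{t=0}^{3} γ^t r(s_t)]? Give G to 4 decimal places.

G = 8.1063

t=0: π = [0.1667, 0.4167, 0.4167], E[r] = 2.8333, γ^t·E[r] = 2.833333, running G = 2.833333
t=1: π = [0.2708, 0.3611, 0.3681], E[r] = 2.0972, γ^t·E[r] = 1.887500, running G = 4.720833
t=2: π = [0.2569, 0.3791, 0.3640], E[r] = 2.2164, γ^t·E[r] = 1.795313, running G = 6.516146
t=3: π = [0.2614, 0.3749, 0.3637], E[r] = 2.1812, γ^t·E[r] = 1.590117, running G = 8.106263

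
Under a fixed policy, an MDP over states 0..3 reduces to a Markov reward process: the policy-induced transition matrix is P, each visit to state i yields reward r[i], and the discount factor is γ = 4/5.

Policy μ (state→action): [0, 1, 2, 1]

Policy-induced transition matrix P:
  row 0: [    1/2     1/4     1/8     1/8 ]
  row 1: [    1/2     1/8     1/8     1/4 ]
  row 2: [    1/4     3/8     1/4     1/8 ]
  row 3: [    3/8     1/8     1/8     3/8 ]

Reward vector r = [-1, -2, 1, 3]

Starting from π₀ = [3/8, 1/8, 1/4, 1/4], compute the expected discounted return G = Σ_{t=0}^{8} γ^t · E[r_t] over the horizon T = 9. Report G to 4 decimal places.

t=0: π = [0.3750, 0.1250, 0.2500, 0.2500], E[r] = 0.3750, γ^t·E[r] = 0.375000, running G = 0.375000
t=1: π = [0.4063, 0.2344, 0.1563, 0.2031], E[r] = -0.1094, γ^t·E[r] = -0.087500, running G = 0.287500
t=2: π = [0.4355, 0.2148, 0.1445, 0.2051], E[r] = -0.1055, γ^t·E[r] = -0.067500, running G = 0.220000
t=3: π = [0.4382, 0.2156, 0.1431, 0.2031], E[r] = -0.1169, γ^t·E[r] = -0.059875, running G = 0.160125
t=4: π = [0.4388, 0.2155, 0.1429, 0.2027], E[r] = -0.1189, γ^t·E[r] = -0.048688, running G = 0.111438
t=5: π = [0.4389, 0.2156, 0.1429, 0.2026], E[r] = -0.1194, γ^t·E[r] = -0.039110, running G = 0.072328
t=6: π = [0.4390, 0.2156, 0.1429, 0.2026], E[r] = -0.1195, γ^t·E[r] = -0.031314, running G = 0.041013
t=7: π = [0.4390, 0.2156, 0.1429, 0.2026], E[r] = -0.1195, γ^t·E[r] = -0.025056, running G = 0.015958
t=8: π = [0.4390, 0.2156, 0.1429, 0.2026], E[r] = -0.1195, γ^t·E[r] = -0.020045, running G = -0.004088

G = -0.0041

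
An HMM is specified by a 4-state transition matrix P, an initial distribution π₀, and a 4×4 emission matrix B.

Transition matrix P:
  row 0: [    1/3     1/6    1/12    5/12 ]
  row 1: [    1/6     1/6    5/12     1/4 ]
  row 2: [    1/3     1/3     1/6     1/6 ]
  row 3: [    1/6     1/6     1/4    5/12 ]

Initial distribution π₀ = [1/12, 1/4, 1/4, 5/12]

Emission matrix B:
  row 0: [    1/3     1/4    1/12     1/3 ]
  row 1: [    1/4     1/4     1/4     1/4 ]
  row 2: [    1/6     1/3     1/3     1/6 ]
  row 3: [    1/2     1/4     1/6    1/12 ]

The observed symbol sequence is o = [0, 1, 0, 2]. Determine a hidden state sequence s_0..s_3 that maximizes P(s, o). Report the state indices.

path = [3, 3, 3, 2]

t=0: δ = [2.778e-02, 6.250e-02, 4.167e-02, 2.083e-01]  (obs o_0=0)
t=1: δ = [8.681e-03, 8.681e-03, 1.736e-02, 2.170e-02]  ψ = [3, 3, 3, 3]  (obs o_1=1)
t=2: δ = [1.929e-03, 1.447e-03, 9.042e-04, 4.521e-03]  ψ = [2, 2, 3, 3]  (obs o_2=0)
t=3: δ = [6.279e-05, 1.884e-04, 3.768e-04, 3.140e-04]  ψ = [3, 3, 3, 3]  (obs o_3=2)
backtrack: best end state = 2; path = [3, 3, 3, 2]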